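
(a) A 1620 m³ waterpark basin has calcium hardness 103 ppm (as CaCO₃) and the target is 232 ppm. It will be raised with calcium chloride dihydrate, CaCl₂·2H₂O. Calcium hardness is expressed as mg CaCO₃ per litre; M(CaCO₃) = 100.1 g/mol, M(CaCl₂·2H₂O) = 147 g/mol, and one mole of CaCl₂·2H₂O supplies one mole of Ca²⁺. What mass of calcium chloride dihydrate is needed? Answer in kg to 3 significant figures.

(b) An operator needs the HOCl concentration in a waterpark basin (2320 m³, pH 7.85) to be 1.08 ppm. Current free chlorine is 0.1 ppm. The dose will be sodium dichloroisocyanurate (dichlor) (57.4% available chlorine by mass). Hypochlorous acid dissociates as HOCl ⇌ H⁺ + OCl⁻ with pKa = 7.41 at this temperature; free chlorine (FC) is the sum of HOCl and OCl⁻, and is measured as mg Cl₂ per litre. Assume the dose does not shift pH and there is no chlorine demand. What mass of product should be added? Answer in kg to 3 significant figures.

(a) 307 kg; (b) 16.0 kg

(a) Volume: 1620 m³ = 1,620,000 L.
(a) Hardness to add: (232 − 103) = 129 mg/L as CaCO₃ × 1,620,000 L = 209,000 g as CaCO₃.
(a) Moles of Ca²⁺ (1 mol Ca²⁺ ≡ 1 mol CaCO₃): 209,000 / 100.1 g/mol = 2088 mol.
(a) Mass of CaCl₂·2H₂O: 2088 × 147 = 306,900 g.

(b) Volume: 2320 m³ = 2,320,000 L.
(b) [OCl⁻]/[HOCl] = 10^(pH − pKa) = 10^(7.85 − 7.41) = 2.754; fraction as HOCl = 1/(1 + 2.754) = 0.2664.
(b) Free chlorine required for 1.08 ppm HOCl: 1.08 / 0.2664 = 4.055 ppm.
(b) FC to add: 4.055 − 0.1 = 3.955 mg/L as Cl₂.
(b) Cl₂ equivalent: 3.955 mg/L × 2,320,000 L = 9175 g.
(b) Product at 57.4% available Cl: 9175 / 0.574 = 15,980 g.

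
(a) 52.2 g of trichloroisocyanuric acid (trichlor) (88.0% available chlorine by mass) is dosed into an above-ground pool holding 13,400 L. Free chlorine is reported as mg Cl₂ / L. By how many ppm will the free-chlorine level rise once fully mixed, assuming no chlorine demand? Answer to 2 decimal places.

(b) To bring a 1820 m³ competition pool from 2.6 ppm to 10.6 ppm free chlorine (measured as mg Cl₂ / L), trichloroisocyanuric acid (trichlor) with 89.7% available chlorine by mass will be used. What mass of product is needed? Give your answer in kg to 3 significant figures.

(a) Available chlorine delivered: 52.2 g × 0.88 = 45.94 g as Cl₂.
(a) Concentration rise: 45.94 g / 13,400 L = 3.428 mg/L = 3.43 ppm.

(b) Volume: 1820 m³ = 1,820,000 L.
(b) Chlorine deficit: 10.6 − 2.6 = 8 ppm = 8 mg/L as Cl₂.
(b) Cl₂ equivalent needed: 8 mg/L × 1,820,000 L = 14,560,000 mg = 14,560 g.
(b) Product at 89.7% available chlorine: 14,560 / 0.897 = 16,230 g.

(a) 3.43 ppm; (b) 16.2 kg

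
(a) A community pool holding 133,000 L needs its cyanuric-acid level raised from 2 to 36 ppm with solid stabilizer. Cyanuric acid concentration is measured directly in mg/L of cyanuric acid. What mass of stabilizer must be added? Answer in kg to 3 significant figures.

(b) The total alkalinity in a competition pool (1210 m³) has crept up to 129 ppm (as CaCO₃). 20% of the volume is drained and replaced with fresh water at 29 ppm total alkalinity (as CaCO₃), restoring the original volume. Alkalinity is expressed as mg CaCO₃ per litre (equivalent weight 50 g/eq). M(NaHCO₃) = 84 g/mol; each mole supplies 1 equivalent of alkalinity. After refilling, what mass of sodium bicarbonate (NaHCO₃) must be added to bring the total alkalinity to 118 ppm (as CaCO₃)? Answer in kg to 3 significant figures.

(a) 4.52 kg; (b) 18.3 kg

(a) CYA to add: (36 − 2) = 34 mg/L × 133,000 L = 4522 g cyanuric acid.

(b) Volume: 1210 m³ = 1,210,000 L.
(b) After draining 20% and refilling: 129 × 0.80 + 29 × 0.20 = 109 ppm.
(b) Deficit to target: 118 − 109 = 9 mg/L.
(b) As CaCO₃: 9 mg/L × 1,210,000 L = 10,890 g; ÷ 50 g/eq ÷ 1 = 217.8 mol NaHCO₃.
(b) Mass: 217.8 × 84 = 18,300 g.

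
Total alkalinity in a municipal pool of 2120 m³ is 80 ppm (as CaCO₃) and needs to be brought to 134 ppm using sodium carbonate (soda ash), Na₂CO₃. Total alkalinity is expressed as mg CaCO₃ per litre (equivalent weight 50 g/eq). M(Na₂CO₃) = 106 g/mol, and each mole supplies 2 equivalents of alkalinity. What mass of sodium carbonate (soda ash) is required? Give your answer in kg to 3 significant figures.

Volume: 2120 m³ = 2,120,000 L.
Alkalinity to add: (134 − 80) = 54 mg/L as CaCO₃ × 2,120,000 L = 114,500 g as CaCO₃.
Equivalents: 114,500 g ÷ 50 g/eq = 2290 eq.
Each mole of Na₂CO₃ supplies 2 eq, so 2290 / 2 = 1145 mol.
Mass: 1145 mol × 106 g/mol = 121,300 g.

121 kg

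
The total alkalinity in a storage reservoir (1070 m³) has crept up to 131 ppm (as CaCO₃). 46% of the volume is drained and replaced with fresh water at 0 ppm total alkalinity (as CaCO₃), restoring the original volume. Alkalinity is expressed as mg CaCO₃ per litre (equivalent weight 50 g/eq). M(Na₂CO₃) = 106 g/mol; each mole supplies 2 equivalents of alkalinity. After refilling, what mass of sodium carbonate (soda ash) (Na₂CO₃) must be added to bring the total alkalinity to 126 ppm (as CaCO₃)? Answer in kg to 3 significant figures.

62.7 kg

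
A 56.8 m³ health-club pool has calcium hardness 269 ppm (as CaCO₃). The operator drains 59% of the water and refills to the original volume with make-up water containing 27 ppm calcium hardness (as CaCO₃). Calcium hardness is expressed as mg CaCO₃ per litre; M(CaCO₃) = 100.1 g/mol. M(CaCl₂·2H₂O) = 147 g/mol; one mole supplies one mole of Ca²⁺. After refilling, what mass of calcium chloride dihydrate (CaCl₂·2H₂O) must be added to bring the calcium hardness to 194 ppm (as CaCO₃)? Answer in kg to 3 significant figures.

Volume: 56.8 m³ = 56,800 L.
After draining 59% and refilling: 269 × 0.41 + 27 × 0.59 = 126.22 ppm.
Deficit to target: 194 − 126.22 = 67.78 mg/L.
As CaCO₃: 67.78 mg/L × 56,800 L = 3850 g; ÷ 100.1 = 38.46 mol Ca²⁺.
Mass: 38.46 × 147 = 5654 g.

5.65 kg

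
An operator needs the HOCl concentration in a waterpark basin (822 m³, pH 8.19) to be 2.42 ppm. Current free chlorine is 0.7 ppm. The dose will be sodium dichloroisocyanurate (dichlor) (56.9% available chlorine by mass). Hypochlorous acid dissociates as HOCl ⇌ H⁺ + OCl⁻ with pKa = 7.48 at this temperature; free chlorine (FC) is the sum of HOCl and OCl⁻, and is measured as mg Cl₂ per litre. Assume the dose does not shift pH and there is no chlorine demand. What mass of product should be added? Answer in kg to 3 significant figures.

20.4 kg

Volume: 822 m³ = 822,000 L.
[OCl⁻]/[HOCl] = 10^(pH − pKa) = 10^(8.19 − 7.48) = 5.129; fraction as HOCl = 1/(1 + 5.129) = 0.1632.
Free chlorine required for 2.42 ppm HOCl: 2.42 / 0.1632 = 14.83 ppm.
FC to add: 14.83 − 0.7 = 14.13 mg/L as Cl₂.
Cl₂ equivalent: 14.13 mg/L × 822,000 L = 11,620 g.
Product at 56.9% available Cl: 11,620 / 0.569 = 20,410 g.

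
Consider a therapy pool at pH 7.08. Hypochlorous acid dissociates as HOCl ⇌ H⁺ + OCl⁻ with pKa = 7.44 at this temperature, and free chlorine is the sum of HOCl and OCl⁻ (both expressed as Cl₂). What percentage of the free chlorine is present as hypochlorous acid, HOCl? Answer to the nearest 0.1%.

69.6%

[OCl⁻]/[HOCl] = 10^(pH − pKa) = 10^(7.08 − 7.44) = 10^-0.36 = 0.4365.
Fraction as HOCl = 1 / (1 + 0.4365) = 0.6961.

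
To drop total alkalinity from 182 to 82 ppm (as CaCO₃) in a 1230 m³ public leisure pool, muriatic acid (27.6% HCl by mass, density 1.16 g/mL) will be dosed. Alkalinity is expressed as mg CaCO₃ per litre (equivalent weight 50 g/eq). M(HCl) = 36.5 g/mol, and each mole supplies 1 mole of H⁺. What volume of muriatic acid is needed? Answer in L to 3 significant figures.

280 L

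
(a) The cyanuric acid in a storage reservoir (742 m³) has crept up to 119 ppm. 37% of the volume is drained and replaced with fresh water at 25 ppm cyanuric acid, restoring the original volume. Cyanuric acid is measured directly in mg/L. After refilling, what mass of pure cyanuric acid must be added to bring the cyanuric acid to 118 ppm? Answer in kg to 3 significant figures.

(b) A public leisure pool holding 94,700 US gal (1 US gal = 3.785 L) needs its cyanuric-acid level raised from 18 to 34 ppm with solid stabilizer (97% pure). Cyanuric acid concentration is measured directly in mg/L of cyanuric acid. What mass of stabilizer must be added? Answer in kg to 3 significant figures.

(a) Volume: 742 m³ = 742,000 L.
(a) After draining 37% and refilling: 119 × 0.63 + 25 × 0.37 = 84.22 ppm.
(a) Deficit to target: 118 − 84.22 = 33.78 mg/L.
(a) Mass: 33.78 mg/L × 742,000 L = 25,060 g cyanuric acid.

(b) Volume: 94,700 US gal × 3.785 L/gal = 358,440 L.
(b) CYA to add: (34 − 18) = 16 mg/L × 358,440 L = 5735 g cyanuric acid.
(b) At 97% purity: 5735 / 0.97 = 5912 g product.

(a) 25.1 kg; (b) 5.91 kg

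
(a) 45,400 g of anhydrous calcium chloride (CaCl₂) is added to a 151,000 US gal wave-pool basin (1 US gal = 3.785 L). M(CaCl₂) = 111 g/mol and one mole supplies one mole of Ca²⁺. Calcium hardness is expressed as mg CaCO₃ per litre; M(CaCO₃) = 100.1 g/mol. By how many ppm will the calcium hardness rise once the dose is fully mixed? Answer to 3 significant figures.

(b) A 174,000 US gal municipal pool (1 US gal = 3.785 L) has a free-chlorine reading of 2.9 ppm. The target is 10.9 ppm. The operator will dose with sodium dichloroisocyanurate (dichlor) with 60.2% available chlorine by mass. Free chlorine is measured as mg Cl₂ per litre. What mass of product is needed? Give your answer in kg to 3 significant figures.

(a) 71.6 ppm; (b) 8.75 kg

(a) Volume: 151,000 US gal × 3.785 L/gal = 571,535 L.
(a) Moles of Ca²⁺: 45,400 g ÷ 111 g/mol = 409 mol.
(a) As CaCO₃: 409 mol × 100.1 g/mol = 40,940 g.
(a) Rise: 40,940 g / 571,535 L × 1000 = 71.63 mg/L.

(b) Volume: 174,000 US gal × 3.785 L/gal = 658,590 L.
(b) Chlorine deficit: 10.9 − 2.9 = 8 ppm = 8 mg/L as Cl₂.
(b) Cl₂ equivalent needed: 8 mg/L × 658,590 L = 5,269,000 mg = 5269 g.
(b) Product at 60.2% available chlorine: 5269 / 0.602 = 8752 g.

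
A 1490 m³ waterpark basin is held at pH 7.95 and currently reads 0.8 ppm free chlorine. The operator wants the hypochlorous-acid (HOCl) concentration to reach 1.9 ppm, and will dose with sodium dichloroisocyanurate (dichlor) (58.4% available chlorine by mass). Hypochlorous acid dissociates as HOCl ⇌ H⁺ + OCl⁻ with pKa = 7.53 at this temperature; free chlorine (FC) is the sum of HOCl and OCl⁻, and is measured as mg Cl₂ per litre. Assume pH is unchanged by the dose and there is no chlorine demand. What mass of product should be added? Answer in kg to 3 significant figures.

Volume: 1490 m³ = 1,490,000 L.
[OCl⁻]/[HOCl] = 10^(pH − pKa) = 10^(7.95 − 7.53) = 2.63; fraction as HOCl = 1/(1 + 2.63) = 0.2755.
Free chlorine required for 1.9 ppm HOCl: 1.9 / 0.2755 = 6.898 ppm.
FC to add: 6.898 − 0.8 = 6.098 mg/L as Cl₂.
Cl₂ equivalent: 6.098 mg/L × 1,490,000 L = 9085 g.
Product at 58.4% available Cl: 9085 / 0.584 = 15,560 g.

15.6 kg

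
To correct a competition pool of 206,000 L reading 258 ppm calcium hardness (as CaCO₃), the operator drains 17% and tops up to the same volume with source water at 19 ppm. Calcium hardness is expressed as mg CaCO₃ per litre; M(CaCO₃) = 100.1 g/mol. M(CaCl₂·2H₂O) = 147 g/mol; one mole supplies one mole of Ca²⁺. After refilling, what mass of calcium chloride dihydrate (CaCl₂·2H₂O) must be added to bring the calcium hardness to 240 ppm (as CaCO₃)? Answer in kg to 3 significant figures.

6.85 kg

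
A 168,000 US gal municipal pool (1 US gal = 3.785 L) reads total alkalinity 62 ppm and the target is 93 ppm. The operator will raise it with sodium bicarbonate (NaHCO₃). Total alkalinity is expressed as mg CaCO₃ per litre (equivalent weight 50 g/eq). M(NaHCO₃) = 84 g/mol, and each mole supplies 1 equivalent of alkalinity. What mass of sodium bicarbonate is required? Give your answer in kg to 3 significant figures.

Volume: 168,000 US gal × 3.785 L/gal = 635,880 L.
Alkalinity to add: (93 − 62) = 31 mg/L as CaCO₃ × 635,880 L = 19,710 g as CaCO₃.
Equivalents: 19,710 g ÷ 50 g/eq = 394.2 eq.
NaHCO₃ supplies 1 eq per mole → 394.2 mol.
Mass: 394.2 mol × 84 g/mol = 33,120 g.

33.1 kg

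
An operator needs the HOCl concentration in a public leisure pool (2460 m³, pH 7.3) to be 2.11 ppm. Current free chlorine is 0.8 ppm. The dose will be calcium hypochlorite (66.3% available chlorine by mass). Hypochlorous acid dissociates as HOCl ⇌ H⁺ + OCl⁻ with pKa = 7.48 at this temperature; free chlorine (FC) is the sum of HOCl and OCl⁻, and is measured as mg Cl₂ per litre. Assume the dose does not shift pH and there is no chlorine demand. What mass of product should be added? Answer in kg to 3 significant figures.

10.0 kg

Volume: 2460 m³ = 2,460,000 L.
[OCl⁻]/[HOCl] = 10^(pH − pKa) = 10^(7.3 − 7.48) = 0.6607; fraction as HOCl = 1/(1 + 0.6607) = 0.6022.
Free chlorine required for 2.11 ppm HOCl: 2.11 / 0.6022 = 3.504 ppm.
FC to add: 3.504 − 0.8 = 2.704 mg/L as Cl₂.
Cl₂ equivalent: 2.704 mg/L × 2,460,000 L = 6652 g.
Product at 66.3% available Cl: 6652 / 0.663 = 10,030 g.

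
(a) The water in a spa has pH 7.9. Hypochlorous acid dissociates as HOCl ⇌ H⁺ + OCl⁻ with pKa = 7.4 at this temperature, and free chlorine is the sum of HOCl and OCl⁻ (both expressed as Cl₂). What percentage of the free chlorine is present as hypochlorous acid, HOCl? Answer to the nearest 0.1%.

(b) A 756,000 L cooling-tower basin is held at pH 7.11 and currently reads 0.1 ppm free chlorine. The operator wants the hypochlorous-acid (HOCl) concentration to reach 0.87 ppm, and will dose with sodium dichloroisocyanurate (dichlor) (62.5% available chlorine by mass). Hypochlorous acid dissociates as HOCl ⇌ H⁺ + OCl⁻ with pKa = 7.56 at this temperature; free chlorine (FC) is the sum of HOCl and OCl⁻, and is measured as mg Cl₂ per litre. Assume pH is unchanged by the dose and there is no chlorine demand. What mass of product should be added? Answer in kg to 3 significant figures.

(a) 24.0%; (b) 1.30 kg

(a) [OCl⁻]/[HOCl] = 10^(pH − pKa) = 10^(7.9 − 7.4) = 10^0.50 = 3.162.
(a) Fraction as HOCl = 1 / (1 + 3.162) = 0.2403.

(b) [OCl⁻]/[HOCl] = 10^(pH − pKa) = 10^(7.11 − 7.56) = 0.3548; fraction as HOCl = 1/(1 + 0.3548) = 0.7381.
(b) Free chlorine required for 0.87 ppm HOCl: 0.87 / 0.7381 = 1.179 ppm.
(b) FC to add: 1.179 − 0.1 = 1.079 mg/L as Cl₂.
(b) Cl₂ equivalent: 1.079 mg/L × 756,000 L = 815.5 g.
(b) Product at 62.5% available Cl: 815.5 / 0.625 = 1305 g.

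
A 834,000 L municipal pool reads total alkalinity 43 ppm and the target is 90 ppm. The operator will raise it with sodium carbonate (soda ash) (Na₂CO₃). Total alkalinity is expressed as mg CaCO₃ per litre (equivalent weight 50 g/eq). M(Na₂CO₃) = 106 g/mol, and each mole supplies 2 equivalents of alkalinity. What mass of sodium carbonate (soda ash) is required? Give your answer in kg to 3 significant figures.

41.5 kg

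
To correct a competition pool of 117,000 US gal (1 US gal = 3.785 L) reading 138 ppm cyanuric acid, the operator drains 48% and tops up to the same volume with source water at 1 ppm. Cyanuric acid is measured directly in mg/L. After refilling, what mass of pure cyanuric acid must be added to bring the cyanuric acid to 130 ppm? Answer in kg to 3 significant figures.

Volume: 117,000 US gal × 3.785 L/gal = 442,845 L.
After draining 48% and refilling: 138 × 0.52 + 1 × 0.48 = 72.24 ppm.
Deficit to target: 130 − 72.24 = 57.76 mg/L.
Mass: 57.76 mg/L × 442,845 L = 25,580 g cyanuric acid.

25.6 kg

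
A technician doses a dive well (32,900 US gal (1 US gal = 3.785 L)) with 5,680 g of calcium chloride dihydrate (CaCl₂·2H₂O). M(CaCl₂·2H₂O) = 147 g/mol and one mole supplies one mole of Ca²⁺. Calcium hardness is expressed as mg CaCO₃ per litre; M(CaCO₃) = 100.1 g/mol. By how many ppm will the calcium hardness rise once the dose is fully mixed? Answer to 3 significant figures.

Volume: 32,900 US gal × 3.785 L/gal = 124,526 L.
Moles of Ca²⁺: 5,680 g ÷ 147 g/mol = 38.64 mol.
As CaCO₃: 38.64 mol × 100.1 g/mol = 3868 g.
Rise: 3868 g / 124,526 L × 1000 = 31.06 mg/L.

31.1 ppm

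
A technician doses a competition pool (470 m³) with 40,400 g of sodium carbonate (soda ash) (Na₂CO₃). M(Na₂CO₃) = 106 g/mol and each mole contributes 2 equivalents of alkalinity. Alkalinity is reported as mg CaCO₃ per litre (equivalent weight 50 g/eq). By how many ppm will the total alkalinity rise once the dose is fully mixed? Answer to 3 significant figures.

Volume: 470 m³ = 470,000 L.
Moles of Na₂CO₃: 40,400 g ÷ 106 g/mol = 381.1 mol → 762.3 eq of alkalinity.
As CaCO₃: 762.3 eq × 50 g/eq = 38,110 g.
Rise: 38,110 g / 470,000 L × 1000 = 81.09 mg/L.

81.1 ppm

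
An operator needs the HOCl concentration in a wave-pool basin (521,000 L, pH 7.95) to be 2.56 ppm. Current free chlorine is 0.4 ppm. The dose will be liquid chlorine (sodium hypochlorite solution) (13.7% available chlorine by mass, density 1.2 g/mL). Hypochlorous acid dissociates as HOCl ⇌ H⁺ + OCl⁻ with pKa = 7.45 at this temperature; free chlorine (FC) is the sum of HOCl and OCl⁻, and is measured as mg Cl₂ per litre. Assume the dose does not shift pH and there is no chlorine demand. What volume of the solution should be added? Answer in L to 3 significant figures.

[OCl⁻]/[HOCl] = 10^(pH − pKa) = 10^(7.95 − 7.45) = 3.162; fraction as HOCl = 1/(1 + 3.162) = 0.2403.
Free chlorine required for 2.56 ppm HOCl: 2.56 / 0.2403 = 10.66 ppm.
FC to add: 10.66 − 0.4 = 10.26 mg/L as Cl₂.
Cl₂ equivalent: 10.26 mg/L × 521,000 L = 5343 g.
Product at 13.7% available Cl: 5343 / 0.137 = 39,000 g.
Volume: 39,000 g ÷ 1.2 g/mL = 32,500 mL.

32.5 L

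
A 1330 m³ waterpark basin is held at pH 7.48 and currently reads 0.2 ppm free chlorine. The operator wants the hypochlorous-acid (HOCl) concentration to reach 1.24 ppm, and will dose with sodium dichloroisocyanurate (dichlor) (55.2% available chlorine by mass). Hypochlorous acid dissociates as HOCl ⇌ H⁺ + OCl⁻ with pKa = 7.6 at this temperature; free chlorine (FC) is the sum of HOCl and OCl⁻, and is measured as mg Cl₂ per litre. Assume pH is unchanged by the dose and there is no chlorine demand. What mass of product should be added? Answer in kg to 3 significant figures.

4.77 kg

Volume: 1330 m³ = 1,330,000 L.
[OCl⁻]/[HOCl] = 10^(pH − pKa) = 10^(7.48 − 7.6) = 0.7586; fraction as HOCl = 1/(1 + 0.7586) = 0.5686.
Free chlorine required for 1.24 ppm HOCl: 1.24 / 0.5686 = 2.181 ppm.
FC to add: 2.181 − 0.2 = 1.981 mg/L as Cl₂.
Cl₂ equivalent: 1.981 mg/L × 1,330,000 L = 2634 g.
Product at 55.2% available Cl: 2634 / 0.552 = 4772 g.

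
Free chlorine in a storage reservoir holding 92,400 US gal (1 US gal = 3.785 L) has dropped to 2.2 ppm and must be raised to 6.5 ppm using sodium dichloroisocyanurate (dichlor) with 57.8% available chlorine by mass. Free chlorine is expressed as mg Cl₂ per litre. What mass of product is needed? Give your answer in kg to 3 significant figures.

2.60 kg

Volume: 92,400 US gal × 3.785 L/gal = 349,734 L.
Chlorine deficit: 6.5 − 2.2 = 4.3 ppm = 4.3 mg/L as Cl₂.
Cl₂ equivalent needed: 4.3 mg/L × 349,734 L = 1,504,000 mg = 1504 g.
Product at 57.8% available chlorine: 1504 / 0.578 = 2602 g.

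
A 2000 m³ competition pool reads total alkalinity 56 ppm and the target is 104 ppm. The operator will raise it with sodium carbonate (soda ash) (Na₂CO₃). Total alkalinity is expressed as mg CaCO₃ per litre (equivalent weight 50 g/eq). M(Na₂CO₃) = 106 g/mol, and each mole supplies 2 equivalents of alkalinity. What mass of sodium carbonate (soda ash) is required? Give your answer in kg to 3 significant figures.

Volume: 2000 m³ = 2,000,000 L.
Alkalinity to add: (104 − 56) = 48 mg/L as CaCO₃ × 2,000,000 L = 96,000 g as CaCO₃.
Equivalents: 96,000 g ÷ 50 g/eq = 1920 eq.
Each mole of Na₂CO₃ supplies 2 eq, so 1920 / 2 = 960 mol.
Mass: 960 mol × 106 g/mol = 101,800 g.

102 kg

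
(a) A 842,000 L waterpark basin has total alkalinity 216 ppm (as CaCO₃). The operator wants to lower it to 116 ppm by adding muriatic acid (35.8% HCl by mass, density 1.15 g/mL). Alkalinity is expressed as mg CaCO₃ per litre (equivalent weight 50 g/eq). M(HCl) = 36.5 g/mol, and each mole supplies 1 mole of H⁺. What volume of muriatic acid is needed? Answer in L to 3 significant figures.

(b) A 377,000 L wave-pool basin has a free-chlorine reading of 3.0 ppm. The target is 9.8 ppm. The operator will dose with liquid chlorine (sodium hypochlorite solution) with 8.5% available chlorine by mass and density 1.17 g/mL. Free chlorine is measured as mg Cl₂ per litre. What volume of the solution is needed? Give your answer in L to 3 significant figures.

(a) 149 L; (b) 25.8 L

(a) Alkalinity to neutralize: (216 − 116) = 100 mg/L as CaCO₃ × 842,000 L = 84,200 g as CaCO₃.
(a) Equivalents of H⁺ required: 84,200 ÷ 50 g/eq = 1684 eq = 1684 mol HCl.
(a) Mass of HCl: 1684 × 36.5 = 61,470 g.
(a) Mass of 35.8% solution: 61,470 / 0.358 = 171,700 g.
(a) Volume: 171,700 g ÷ 1.15 g/mL = 149,300 mL.

(b) Chlorine deficit: 9.8 − 3.0 = 6.8 ppm = 6.8 mg/L as Cl₂.
(b) Cl₂ equivalent needed: 6.8 mg/L × 377,000 L = 2,564,000 mg = 2564 g.
(b) Product at 8.5% available chlorine: 2564 / 0.085 = 30,160 g.
(b) Volume at density 1.17 g/mL: 30,160 g ÷ 1.17 g/mL = 25,780 mL.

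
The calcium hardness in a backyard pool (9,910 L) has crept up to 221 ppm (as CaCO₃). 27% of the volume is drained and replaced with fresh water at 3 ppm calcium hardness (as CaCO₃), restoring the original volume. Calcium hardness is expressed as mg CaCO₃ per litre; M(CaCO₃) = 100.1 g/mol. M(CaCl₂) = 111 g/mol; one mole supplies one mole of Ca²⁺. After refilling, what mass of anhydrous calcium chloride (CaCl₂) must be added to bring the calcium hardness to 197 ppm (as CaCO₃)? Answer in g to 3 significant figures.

After draining 27% and refilling: 221 × 0.73 + 3 × 0.27 = 162.14 ppm.
Deficit to target: 197 − 162.14 = 34.86 mg/L.
As CaCO₃: 34.86 mg/L × 9,910 L = 345.5 g; ÷ 100.1 = 3.451 mol Ca²⁺.
Mass: 3.451 × 111 = 383.1 g.

383 g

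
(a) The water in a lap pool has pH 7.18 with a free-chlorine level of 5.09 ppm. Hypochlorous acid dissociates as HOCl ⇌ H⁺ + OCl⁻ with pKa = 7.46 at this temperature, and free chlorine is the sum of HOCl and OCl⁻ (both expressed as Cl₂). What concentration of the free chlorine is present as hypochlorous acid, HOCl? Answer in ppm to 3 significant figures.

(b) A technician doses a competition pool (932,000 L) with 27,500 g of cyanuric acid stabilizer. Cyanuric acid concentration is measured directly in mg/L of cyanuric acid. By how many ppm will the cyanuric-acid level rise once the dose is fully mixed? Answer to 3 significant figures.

(a) [OCl⁻]/[HOCl] = 10^(pH − pKa) = 10^(7.18 − 7.46) = 10^-0.28 = 0.5248.
(a) Fraction as HOCl = 1 / (1 + 0.5248) = 0.6558.
(a) HOCl = 0.6558 × 5.09 ppm = 3.338 ppm.

(b) Rise: 27,500 g / 932,000 L × 1000 = 29.51 mg/L.

(a) 3.34 ppm; (b) 29.5 ppm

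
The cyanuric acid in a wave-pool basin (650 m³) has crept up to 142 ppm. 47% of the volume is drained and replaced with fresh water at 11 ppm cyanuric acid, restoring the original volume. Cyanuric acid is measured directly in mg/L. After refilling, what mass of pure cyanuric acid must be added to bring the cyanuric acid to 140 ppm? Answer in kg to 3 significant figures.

Volume: 650 m³ = 650,000 L.
After draining 47% and refilling: 142 × 0.53 + 11 × 0.47 = 80.43 ppm.
Deficit to target: 140 − 80.43 = 59.57 mg/L.
Mass: 59.57 mg/L × 650,000 L = 38,720 g cyanuric acid.

38.7 kg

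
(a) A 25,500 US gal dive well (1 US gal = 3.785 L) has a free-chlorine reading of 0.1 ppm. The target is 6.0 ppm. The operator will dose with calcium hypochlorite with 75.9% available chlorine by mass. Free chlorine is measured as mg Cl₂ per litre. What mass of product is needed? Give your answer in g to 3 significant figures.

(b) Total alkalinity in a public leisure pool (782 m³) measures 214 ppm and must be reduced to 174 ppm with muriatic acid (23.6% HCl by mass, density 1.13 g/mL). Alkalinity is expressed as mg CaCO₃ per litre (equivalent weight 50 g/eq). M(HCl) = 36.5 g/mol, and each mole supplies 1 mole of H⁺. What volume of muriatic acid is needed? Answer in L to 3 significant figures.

(a) Volume: 25,500 US gal × 3.785 L/gal = 96,518 L.
(a) Chlorine deficit: 6.0 − 0.1 = 5.9 ppm = 5.9 mg/L as Cl₂.
(a) Cl₂ equivalent needed: 5.9 mg/L × 96,518 L = 569,500 mg = 569.5 g.
(a) Product at 75.9% available chlorine: 569.5 / 0.759 = 750.3 g.

(b) Volume: 782 m³ = 782,000 L.
(b) Alkalinity to neutralize: (214 − 174) = 40 mg/L as CaCO₃ × 782,000 L = 31,280 g as CaCO₃.
(b) Equivalents of H⁺ required: 31,280 ÷ 50 g/eq = 625.6 eq = 625.6 mol HCl.
(b) Mass of HCl: 625.6 × 36.5 = 22,830 g.
(b) Mass of 23.6% solution: 22,830 / 0.236 = 96,760 g.
(b) Volume: 96,760 g ÷ 1.13 g/mL = 85,620 mL.

(a) 750 g; (b) 85.6 L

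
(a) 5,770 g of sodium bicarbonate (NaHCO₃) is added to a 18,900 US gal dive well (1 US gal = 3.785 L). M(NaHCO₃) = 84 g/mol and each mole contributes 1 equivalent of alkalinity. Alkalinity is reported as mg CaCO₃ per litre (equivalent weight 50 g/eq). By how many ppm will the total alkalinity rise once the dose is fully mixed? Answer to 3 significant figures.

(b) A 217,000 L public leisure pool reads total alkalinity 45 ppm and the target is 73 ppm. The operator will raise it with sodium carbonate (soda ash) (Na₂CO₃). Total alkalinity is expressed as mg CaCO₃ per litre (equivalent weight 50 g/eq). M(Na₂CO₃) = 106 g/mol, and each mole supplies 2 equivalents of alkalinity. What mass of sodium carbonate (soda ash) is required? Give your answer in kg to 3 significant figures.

(a) 48.0 ppm; (b) 6.44 kg

(a) Volume: 18,900 US gal × 3.785 L/gal = 71,536 L.
(a) Moles of NaHCO₃: 5,770 g ÷ 84 g/mol = 68.69 mol → 68.69 eq of alkalinity.
(a) As CaCO₃: 68.69 eq × 50 g/eq = 3435 g.
(a) Rise: 3435 g / 71,536 L × 1000 = 48.01 mg/L.

(b) Alkalinity to add: (73 − 45) = 28 mg/L as CaCO₃ × 217,000 L = 6076 g as CaCO₃.
(b) Equivalents: 6076 g ÷ 50 g/eq = 121.5 eq.
(b) Each mole of Na₂CO₃ supplies 2 eq, so 121.5 / 2 = 60.76 mol.
(b) Mass: 60.76 mol × 106 g/mol = 6441 g.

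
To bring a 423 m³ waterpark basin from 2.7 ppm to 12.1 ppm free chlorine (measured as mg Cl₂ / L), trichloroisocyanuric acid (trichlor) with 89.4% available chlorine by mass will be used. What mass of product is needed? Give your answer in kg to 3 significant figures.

Volume: 423 m³ = 423,000 L.
Chlorine deficit: 12.1 − 2.7 = 9.4 ppm = 9.4 mg/L as Cl₂.
Cl₂ equivalent needed: 9.4 mg/L × 423,000 L = 3,976,000 mg = 3976 g.
Product at 89.4% available chlorine: 3976 / 0.894 = 4448 g.

4.45 kg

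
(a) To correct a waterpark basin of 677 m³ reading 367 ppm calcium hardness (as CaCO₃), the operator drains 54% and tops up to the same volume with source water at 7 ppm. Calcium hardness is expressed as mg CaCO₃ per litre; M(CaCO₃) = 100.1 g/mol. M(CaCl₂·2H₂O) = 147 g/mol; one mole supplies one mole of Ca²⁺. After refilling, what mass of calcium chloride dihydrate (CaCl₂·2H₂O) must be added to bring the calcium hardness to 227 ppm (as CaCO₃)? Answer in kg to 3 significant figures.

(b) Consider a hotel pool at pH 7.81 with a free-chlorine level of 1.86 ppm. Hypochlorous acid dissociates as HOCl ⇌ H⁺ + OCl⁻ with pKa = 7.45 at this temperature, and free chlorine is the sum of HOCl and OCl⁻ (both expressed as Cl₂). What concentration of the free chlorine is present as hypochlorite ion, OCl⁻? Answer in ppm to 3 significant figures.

(a) 54.1 kg; (b) 1.29 ppm

(a) Volume: 677 m³ = 677,000 L.
(a) After draining 54% and refilling: 367 × 0.46 + 7 × 0.54 = 172.6 ppm.
(a) Deficit to target: 227 − 172.6 = 54.4 mg/L.
(a) As CaCO₃: 54.4 mg/L × 677,000 L = 36,830 g; ÷ 100.1 = 367.9 mol Ca²⁺.
(a) Mass: 367.9 × 147 = 54,080 g.

(b) [OCl⁻]/[HOCl] = 10^(pH − pKa) = 10^(7.81 − 7.45) = 10^0.36 = 2.291.
(b) Fraction as HOCl = 1 / (1 + 2.291) = 0.3039.
(b) OCl⁻ = (1 − 0.3039) × 1.86 ppm = 1.295 ppm.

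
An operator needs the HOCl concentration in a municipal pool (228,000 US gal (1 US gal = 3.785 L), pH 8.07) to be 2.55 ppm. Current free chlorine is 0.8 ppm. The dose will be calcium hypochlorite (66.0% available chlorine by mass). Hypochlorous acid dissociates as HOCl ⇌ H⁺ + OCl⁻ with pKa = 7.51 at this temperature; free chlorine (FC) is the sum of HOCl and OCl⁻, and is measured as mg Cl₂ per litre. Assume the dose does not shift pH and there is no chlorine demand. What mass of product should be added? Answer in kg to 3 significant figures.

Volume: 228,000 US gal × 3.785 L/gal = 862,980 L.
[OCl⁻]/[HOCl] = 10^(pH − pKa) = 10^(8.07 − 7.51) = 3.631; fraction as HOCl = 1/(1 + 3.631) = 0.2159.
Free chlorine required for 2.55 ppm HOCl: 2.55 / 0.2159 = 11.81 ppm.
FC to add: 11.81 − 0.8 = 11.01 mg/L as Cl₂.
Cl₂ equivalent: 11.01 mg/L × 862,980 L = 9500 g.
Product at 66.0% available Cl: 9500 / 0.66 = 14,390 g.

14.4 kg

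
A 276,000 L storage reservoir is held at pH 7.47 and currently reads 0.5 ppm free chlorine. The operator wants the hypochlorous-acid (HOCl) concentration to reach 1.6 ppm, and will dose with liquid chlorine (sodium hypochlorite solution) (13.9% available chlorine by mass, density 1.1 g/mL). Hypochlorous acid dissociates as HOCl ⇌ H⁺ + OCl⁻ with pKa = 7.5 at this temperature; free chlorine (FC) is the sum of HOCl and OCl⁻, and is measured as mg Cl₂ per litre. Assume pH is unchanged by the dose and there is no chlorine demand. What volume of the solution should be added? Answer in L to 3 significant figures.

[OCl⁻]/[HOCl] = 10^(pH − pKa) = 10^(7.47 − 7.5) = 0.9333; fraction as HOCl = 1/(1 + 0.9333) = 0.5173.
Free chlorine required for 1.6 ppm HOCl: 1.6 / 0.5173 = 3.093 ppm.
FC to add: 3.093 − 0.5 = 2.593 mg/L as Cl₂.
Cl₂ equivalent: 2.593 mg/L × 276,000 L = 715.7 g.
Product at 13.9% available Cl: 715.7 / 0.139 = 5149 g.
Volume: 5149 g ÷ 1.1 g/mL = 4681 mL.

4.68 L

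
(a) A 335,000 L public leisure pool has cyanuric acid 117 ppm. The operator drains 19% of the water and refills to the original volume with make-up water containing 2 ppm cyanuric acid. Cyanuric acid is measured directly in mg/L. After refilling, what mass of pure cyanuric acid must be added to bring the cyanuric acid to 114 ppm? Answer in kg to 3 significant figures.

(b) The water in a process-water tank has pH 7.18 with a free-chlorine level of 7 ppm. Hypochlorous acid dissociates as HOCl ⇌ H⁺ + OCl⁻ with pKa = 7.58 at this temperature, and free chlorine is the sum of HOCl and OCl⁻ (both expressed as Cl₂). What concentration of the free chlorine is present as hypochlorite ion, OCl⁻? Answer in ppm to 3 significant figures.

(a) After draining 19% and refilling: 117 × 0.81 + 2 × 0.19 = 95.15 ppm.
(a) Deficit to target: 114 − 95.15 = 18.85 mg/L.
(a) Mass: 18.85 mg/L × 335,000 L = 6315 g cyanuric acid.

(b) [OCl⁻]/[HOCl] = 10^(pH − pKa) = 10^(7.18 − 7.58) = 10^-0.40 = 0.3981.
(b) Fraction as HOCl = 1 / (1 + 0.3981) = 0.7153.
(b) OCl⁻ = (1 − 0.7153) × 7 ppm = 1.993 ppm.

(a) 6.31 kg; (b) 1.99 ppm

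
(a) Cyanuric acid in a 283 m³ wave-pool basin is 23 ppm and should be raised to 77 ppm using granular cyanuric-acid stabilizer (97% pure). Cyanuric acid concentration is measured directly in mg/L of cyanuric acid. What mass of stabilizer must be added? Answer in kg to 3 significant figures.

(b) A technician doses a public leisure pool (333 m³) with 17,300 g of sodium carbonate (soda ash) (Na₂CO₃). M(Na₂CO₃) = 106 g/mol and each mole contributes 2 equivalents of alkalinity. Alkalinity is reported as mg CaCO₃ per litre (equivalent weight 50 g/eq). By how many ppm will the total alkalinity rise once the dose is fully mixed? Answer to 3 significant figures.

(a) Volume: 283 m³ = 283,000 L.
(a) CYA to add: (77 − 23) = 54 mg/L × 283,000 L = 15,280 g cyanuric acid.
(a) At 97% purity: 15,280 / 0.97 = 15,750 g product.

(b) Volume: 333 m³ = 333,000 L.
(b) Moles of Na₂CO₃: 17,300 g ÷ 106 g/mol = 163.2 mol → 326.4 eq of alkalinity.
(b) As CaCO₃: 326.4 eq × 50 g/eq = 16,320 g.
(b) Rise: 16,320 g / 333,000 L × 1000 = 49.01 mg/L.

(a) 15.8 kg; (b) 49.0 ppm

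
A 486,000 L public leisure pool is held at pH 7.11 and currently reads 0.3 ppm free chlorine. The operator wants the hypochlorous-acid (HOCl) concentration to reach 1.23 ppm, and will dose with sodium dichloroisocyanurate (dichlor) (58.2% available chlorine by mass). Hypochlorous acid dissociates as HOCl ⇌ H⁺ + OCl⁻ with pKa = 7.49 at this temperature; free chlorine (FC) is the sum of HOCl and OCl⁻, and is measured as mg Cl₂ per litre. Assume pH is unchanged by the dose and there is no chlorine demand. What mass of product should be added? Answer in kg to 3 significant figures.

[OCl⁻]/[HOCl] = 10^(pH − pKa) = 10^(7.11 − 7.49) = 0.4169; fraction as HOCl = 1/(1 + 0.4169) = 0.7058.
Free chlorine required for 1.23 ppm HOCl: 1.23 / 0.7058 = 1.743 ppm.
FC to add: 1.743 − 0.3 = 1.443 mg/L as Cl₂.
Cl₂ equivalent: 1.443 mg/L × 486,000 L = 701.2 g.
Product at 58.2% available Cl: 701.2 / 0.582 = 1205 g.

1.20 kg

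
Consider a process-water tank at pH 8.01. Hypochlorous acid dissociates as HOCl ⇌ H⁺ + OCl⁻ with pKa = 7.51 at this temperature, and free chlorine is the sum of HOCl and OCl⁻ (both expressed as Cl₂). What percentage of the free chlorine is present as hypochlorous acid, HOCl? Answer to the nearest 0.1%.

24.0%

[OCl⁻]/[HOCl] = 10^(pH − pKa) = 10^(8.01 − 7.51) = 10^0.50 = 3.162.
Fraction as HOCl = 1 / (1 + 3.162) = 0.2403.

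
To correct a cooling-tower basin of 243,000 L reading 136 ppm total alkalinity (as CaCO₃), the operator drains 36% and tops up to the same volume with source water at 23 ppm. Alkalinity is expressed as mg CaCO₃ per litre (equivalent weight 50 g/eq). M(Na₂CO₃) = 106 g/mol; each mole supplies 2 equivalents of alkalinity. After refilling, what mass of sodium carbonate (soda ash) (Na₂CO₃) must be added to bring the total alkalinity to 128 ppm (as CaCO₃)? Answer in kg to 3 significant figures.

8.42 kg

After draining 36% and refilling: 136 × 0.64 + 23 × 0.36 = 95.32 ppm.
Deficit to target: 128 − 95.32 = 32.68 mg/L.
As CaCO₃: 32.68 mg/L × 243,000 L = 7941 g; ÷ 50 g/eq ÷ 2 = 79.41 mol Na₂CO₃.
Mass: 79.41 × 106 = 8418 g.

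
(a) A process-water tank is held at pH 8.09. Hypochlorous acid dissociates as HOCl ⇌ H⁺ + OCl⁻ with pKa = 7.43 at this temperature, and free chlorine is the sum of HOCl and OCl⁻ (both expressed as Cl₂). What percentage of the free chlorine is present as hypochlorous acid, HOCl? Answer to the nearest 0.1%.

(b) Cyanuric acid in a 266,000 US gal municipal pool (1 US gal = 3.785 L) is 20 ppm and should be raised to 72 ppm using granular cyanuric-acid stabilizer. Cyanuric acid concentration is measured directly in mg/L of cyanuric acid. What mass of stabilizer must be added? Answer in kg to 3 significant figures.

(a) 18.0%; (b) 52.4 kg

(a) [OCl⁻]/[HOCl] = 10^(pH − pKa) = 10^(8.09 − 7.43) = 10^0.66 = 4.571.
(a) Fraction as HOCl = 1 / (1 + 4.571) = 0.1795.

(b) Volume: 266,000 US gal × 3.785 L/gal = 1,006,810 L.
(b) CYA to add: (72 − 20) = 52 mg/L × 1,006,810 L = 52,350 g cyanuric acid.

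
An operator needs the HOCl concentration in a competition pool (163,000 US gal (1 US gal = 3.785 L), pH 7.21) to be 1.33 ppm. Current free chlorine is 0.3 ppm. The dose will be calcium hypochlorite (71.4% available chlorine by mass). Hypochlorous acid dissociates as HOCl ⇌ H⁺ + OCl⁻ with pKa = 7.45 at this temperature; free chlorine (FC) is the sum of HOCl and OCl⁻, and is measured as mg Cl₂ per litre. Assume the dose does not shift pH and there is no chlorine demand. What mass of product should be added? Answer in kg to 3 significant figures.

1.55 kg

Volume: 163,000 US gal × 3.785 L/gal = 616,955 L.
[OCl⁻]/[HOCl] = 10^(pH − pKa) = 10^(7.21 − 7.45) = 0.5754; fraction as HOCl = 1/(1 + 0.5754) = 0.6347.
Free chlorine required for 1.33 ppm HOCl: 1.33 / 0.6347 = 2.095 ppm.
FC to add: 2.095 − 0.3 = 1.795 mg/L as Cl₂.
Cl₂ equivalent: 1.795 mg/L × 616,955 L = 1108 g.
Product at 71.4% available Cl: 1108 / 0.714 = 1551 g.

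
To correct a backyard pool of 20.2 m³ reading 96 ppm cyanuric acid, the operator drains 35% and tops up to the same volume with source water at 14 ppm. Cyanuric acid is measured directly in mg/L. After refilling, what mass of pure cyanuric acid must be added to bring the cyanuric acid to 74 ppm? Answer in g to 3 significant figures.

Volume: 20.2 m³ = 20,200 L.
After draining 35% and refilling: 96 × 0.65 + 14 × 0.35 = 67.3 ppm.
Deficit to target: 74 − 67.3 = 6.7 mg/L.
Mass: 6.7 mg/L × 20,200 L = 135.3 g cyanuric acid.

135 g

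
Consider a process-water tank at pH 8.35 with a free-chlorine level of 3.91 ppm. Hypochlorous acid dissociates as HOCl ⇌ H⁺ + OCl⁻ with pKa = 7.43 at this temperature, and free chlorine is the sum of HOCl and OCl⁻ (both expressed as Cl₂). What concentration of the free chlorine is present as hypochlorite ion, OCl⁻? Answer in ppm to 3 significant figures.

[OCl⁻]/[HOCl] = 10^(pH − pKa) = 10^(8.35 − 7.43) = 10^0.92 = 8.318.
Fraction as HOCl = 1 / (1 + 8.318) = 0.1073.
OCl⁻ = (1 − 0.1073) × 3.91 ppm = 3.49 ppm.

3.49 ppm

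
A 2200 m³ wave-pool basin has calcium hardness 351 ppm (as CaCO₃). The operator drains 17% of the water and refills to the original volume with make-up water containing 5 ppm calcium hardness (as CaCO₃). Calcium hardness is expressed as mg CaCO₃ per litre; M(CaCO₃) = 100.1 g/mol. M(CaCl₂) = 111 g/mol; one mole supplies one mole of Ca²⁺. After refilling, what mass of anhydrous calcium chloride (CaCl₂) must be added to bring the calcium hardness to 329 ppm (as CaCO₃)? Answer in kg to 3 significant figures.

89.8 kg

Volume: 2200 m³ = 2,200,000 L.
After draining 17% and refilling: 351 × 0.83 + 5 × 0.17 = 292.18 ppm.
Deficit to target: 329 − 292.18 = 36.82 mg/L.
As CaCO₃: 36.82 mg/L × 2,200,000 L = 81,000 g; ÷ 100.1 = 809.2 mol Ca²⁺.
Mass: 809.2 × 111 = 89,820 g.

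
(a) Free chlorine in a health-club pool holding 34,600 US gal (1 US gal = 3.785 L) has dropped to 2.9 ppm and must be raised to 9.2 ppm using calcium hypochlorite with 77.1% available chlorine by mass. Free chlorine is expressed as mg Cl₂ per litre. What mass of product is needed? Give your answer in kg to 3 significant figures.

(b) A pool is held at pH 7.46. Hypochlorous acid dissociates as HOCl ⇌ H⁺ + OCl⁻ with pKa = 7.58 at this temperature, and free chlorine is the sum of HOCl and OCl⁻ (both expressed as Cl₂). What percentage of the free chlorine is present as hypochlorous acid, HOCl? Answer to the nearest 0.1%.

(a) 1.07 kg; (b) 56.9%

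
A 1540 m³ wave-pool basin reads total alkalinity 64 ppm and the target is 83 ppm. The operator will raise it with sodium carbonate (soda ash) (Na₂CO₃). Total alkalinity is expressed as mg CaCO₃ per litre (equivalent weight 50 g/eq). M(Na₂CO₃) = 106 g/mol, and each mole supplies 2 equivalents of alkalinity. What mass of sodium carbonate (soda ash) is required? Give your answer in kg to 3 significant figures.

31.0 kg

Volume: 1540 m³ = 1,540,000 L.
Alkalinity to add: (83 − 64) = 19 mg/L as CaCO₃ × 1,540,000 L = 29,260 g as CaCO₃.
Equivalents: 29,260 g ÷ 50 g/eq = 585.2 eq.
Each mole of Na₂CO₃ supplies 2 eq, so 585.2 / 2 = 292.6 mol.
Mass: 292.6 mol × 106 g/mol = 31,020 g.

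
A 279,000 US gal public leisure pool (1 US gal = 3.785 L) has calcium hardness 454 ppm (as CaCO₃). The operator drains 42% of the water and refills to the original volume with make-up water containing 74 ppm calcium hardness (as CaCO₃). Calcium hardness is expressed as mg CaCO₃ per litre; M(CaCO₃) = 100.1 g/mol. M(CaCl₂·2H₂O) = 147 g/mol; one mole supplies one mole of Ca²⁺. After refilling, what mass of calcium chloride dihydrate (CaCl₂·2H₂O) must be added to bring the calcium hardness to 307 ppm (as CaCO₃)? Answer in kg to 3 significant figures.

19.5 kg

Volume: 279,000 US gal × 3.785 L/gal = 1,056,015 L.
After draining 42% and refilling: 454 × 0.58 + 74 × 0.42 = 294.4 ppm.
Deficit to target: 307 − 294.4 = 12.6 mg/L.
As CaCO₃: 12.6 mg/L × 1,056,015 L = 13,310 g; ÷ 100.1 = 132.9 mol Ca²⁺.
Mass: 132.9 × 147 = 19,540 g.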